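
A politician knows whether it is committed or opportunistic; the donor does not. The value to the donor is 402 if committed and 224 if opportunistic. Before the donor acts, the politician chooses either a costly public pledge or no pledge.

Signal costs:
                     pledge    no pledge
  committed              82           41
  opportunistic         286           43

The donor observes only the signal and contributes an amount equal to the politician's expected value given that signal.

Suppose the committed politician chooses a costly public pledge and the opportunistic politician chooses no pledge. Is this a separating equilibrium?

Under separation the donor infers type exactly: pledge → committed (pays 402), no pledge → opportunistic (pays 224).
Committed: pledge gives 402 − 82 = 320; no pledge gives 224 − 41 = 183. No deviation. ✓
Opportunistic: no pledge gives 224 − 43 = 181; pledge gives 402 − 286 = 116. No deviation. ✓
Both incentive constraints hold.

Yes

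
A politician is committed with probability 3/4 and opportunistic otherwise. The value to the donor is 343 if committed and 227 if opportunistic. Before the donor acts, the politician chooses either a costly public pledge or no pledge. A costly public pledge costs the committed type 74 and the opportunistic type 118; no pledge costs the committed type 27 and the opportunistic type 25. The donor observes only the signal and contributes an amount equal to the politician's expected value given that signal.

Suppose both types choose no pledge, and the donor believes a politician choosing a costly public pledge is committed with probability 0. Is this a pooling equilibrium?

Yes

On the equilibrium path (no pledge) the donor holds the prior 3/4 and pays 3/4·343 + 1/4·227 = 314. Off-path (pledge) belief 0 gives 0·343 + 1·227 = 227.
Committed: no pledge gives 314 − 27 = 287; pledge gives 227 − 74 = 153. Stays. ✓
Opportunistic: no pledge gives 314 − 25 = 289; pledge gives 227 − 118 = 109. Stays. ✓
Beliefs are Bayes-consistent on-path and both types best-respond.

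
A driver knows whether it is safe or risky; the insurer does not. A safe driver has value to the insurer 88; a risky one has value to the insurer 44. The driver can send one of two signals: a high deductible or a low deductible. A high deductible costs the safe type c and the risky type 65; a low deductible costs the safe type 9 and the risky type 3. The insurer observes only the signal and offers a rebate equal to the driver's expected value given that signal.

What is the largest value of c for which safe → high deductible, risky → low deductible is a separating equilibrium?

53

Under separation: high deductible → safe (pays 88); low deductible → risky (pays 44).
Risky: 44 − 3 = 41 ≥ 88 − 65 = 23. Holds regardless of c. ✓
Safe: 88 − c ≥ 44 − 9, so c ≤ 88 − 35 = 53.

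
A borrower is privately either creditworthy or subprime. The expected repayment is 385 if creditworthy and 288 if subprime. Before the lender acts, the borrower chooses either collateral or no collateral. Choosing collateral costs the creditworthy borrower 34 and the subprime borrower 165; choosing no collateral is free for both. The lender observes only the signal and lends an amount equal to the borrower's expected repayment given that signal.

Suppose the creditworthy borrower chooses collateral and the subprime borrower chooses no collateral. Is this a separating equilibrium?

If types separate, collateral earns payment 385 and no collateral earns 288.
Creditworthy: collateral gives 385 − 34 = 351; no collateral gives 288 − 0 = 288. No deviation. ✓
Subprime: no collateral gives 288 − 0 = 288; collateral gives 385 − 165 = 220. No deviation. ✓
Both incentive constraints hold.

Yes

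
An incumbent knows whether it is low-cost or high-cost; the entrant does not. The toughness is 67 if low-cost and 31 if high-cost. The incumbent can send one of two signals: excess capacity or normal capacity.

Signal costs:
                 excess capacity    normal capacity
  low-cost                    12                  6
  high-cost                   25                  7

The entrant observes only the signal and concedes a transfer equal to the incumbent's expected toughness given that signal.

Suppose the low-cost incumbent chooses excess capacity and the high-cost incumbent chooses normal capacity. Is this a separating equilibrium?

No

If types separate, excess capacity earns payment 67 and normal capacity earns 31.
Low-cost: excess capacity gives 67 − 12 = 55; normal capacity gives 31 − 6 = 25. No deviation. ✓
High-cost: normal capacity gives 31 − 7 = 24; excess capacity gives 67 − 25 = 42. Would deviate. ✗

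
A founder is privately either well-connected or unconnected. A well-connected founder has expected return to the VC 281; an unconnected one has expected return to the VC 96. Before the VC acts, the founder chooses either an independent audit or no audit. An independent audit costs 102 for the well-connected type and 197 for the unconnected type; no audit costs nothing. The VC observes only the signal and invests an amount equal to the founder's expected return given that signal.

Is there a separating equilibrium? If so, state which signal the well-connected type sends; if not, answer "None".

Try well-connected → audit, unconnected → no audit:
  Under separation the VC infers type exactly: audit → well-connected (pays 281), no audit → unconnected (pays 96).
  Well-connected: audit gives 281 − 102 = 179; no audit gives 96 − 0 = 96. No deviation. ✓
  Unconnected: no audit gives 96 − 0 = 96; audit gives 281 − 197 = 84. No deviation. ✓
Both hold — the well-connected type sends audit.

audit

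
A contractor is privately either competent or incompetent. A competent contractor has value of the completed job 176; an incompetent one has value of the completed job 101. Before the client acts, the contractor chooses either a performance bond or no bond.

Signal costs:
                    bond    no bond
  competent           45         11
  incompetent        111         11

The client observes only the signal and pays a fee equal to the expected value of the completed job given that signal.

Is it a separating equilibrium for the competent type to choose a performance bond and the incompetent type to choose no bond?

Yes

If types separate, bond earns payment 176 and no bond earns 101.
Competent: bond gives 176 − 45 = 131; no bond gives 101 − 11 = 90. No deviation. ✓
Incompetent: no bond gives 101 − 11 = 90; bond gives 176 − 111 = 65. No deviation. ✓
Both incentive constraints hold.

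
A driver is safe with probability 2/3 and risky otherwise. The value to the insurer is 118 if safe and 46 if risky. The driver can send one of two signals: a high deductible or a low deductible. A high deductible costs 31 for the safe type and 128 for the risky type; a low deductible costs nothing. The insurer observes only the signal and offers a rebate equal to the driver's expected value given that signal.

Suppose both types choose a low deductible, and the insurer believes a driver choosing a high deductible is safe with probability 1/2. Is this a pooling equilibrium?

Yes

At the pooled signal (low deductible) the insurer holds the prior 2/3 and pays 2/3·118 + 1/3·46 = 94. Off-path (high deductible) belief 1/2 gives 1/2·118 + 1/2·46 = 82.
Safe: low deductible gives 94 − 0 = 94; high deductible gives 82 − 31 = 51. Stays. ✓
Risky: low deductible gives 94 − 0 = 94; high deductible gives 82 − 128 = -46. Stays. ✓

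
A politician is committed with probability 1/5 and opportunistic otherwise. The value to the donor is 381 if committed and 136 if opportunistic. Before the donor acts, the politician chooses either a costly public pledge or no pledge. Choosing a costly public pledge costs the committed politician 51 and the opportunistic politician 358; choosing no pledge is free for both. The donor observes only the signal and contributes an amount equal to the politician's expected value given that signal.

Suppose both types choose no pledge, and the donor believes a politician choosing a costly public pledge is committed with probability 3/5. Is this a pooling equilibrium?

No

At the pooled signal (no pledge) the donor holds the prior 1/5 and pays 1/5·381 + 4/5·136 = 185. Off-path (pledge) belief 3/5 gives 3/5·381 + 2/5·136 = 283.
Committed: no pledge gives 185 − 0 = 185; pledge gives 283 − 51 = 232. Deviates. ✗
Opportunistic: no pledge gives 185 − 0 = 185; pledge gives 283 − 358 = -75. Stays. ✓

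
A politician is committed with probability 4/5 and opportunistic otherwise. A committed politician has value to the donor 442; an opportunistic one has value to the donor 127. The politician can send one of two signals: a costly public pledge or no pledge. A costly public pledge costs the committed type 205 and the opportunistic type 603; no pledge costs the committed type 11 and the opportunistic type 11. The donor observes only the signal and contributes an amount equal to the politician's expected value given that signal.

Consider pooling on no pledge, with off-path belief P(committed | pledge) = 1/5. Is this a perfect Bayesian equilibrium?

Yes

At the pooled signal (no pledge) the donor holds the prior 4/5 and pays 4/5·442 + 1/5·127 = 379. Off-path (pledge) belief 1/5 gives 1/5·442 + 4/5·127 = 190.
Committed: no pledge gives 379 − 11 = 368; pledge gives 190 − 205 = -15. Stays. ✓
Opportunistic: no pledge gives 379 − 11 = 368; pledge gives 190 − 603 = -413. Stays. ✓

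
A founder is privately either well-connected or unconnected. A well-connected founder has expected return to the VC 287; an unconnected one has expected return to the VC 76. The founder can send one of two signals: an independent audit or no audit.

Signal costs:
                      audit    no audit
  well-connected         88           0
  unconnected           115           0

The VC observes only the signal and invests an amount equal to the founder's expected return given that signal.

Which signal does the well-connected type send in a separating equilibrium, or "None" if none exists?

Try well-connected → audit, unconnected → no audit:
  If types separate, audit earns payment 287 and no audit earns 76.
  Well-connected: audit gives 287 − 88 = 199; no audit gives 76 − 0 = 76. No deviation. ✓
  Unconnected: no audit gives 76 − 0 = 76; audit gives 287 − 115 = 172. Would deviate. ✗
Try well-connected → no audit, unconnected → audit:
  If types separate, no audit earns payment 287 and audit earns 76.
  Well-connected: no audit gives 287 − 0 = 287; audit gives 76 − 88 = -12. No deviation. ✓
  Unconnected: audit gives 76 − 115 = -39; no audit gives 287 − 0 = 287. Would deviate. ✗
Neither assignment is incentive-compatible.

None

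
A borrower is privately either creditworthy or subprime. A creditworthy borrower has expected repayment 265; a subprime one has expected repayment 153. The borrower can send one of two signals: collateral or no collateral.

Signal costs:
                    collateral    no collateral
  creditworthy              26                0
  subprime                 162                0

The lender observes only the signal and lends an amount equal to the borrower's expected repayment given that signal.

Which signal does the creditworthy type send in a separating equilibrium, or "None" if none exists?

Try creditworthy → collateral, subprime → no collateral:
  Under separation the lender infers type exactly: collateral → creditworthy (pays 265), no collateral → subprime (pays 153).
  Creditworthy: collateral gives 265 − 26 = 239; no collateral gives 153 − 0 = 153. No deviation. ✓
  Subprime: no collateral gives 153 − 0 = 153; collateral gives 265 − 162 = 103. No deviation. ✓
Both hold — the creditworthy type sends collateral.

collateral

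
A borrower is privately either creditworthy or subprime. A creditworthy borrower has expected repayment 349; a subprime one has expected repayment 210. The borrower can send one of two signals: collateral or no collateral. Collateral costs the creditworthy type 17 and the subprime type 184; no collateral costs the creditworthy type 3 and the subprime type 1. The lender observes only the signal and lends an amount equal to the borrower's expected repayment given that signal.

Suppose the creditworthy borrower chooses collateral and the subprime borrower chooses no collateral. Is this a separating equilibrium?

Yes

Under separation the lender infers type exactly: collateral → creditworthy (pays 349), no collateral → subprime (pays 210).
Creditworthy: collateral gives 349 − 17 = 332; no collateral gives 210 − 3 = 207. No deviation. ✓
Subprime: no collateral gives 210 − 1 = 209; collateral gives 349 − 184 = 165. No deviation. ✓
Both incentive constraints hold.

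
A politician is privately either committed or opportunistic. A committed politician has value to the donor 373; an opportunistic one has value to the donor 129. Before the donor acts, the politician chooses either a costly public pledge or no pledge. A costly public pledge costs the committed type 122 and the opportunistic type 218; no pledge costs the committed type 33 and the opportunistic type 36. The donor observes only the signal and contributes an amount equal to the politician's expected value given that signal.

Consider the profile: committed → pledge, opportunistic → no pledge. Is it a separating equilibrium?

No

If types separate, pledge earns payment 373 and no pledge earns 129.
Committed: pledge gives 373 − 122 = 251; no pledge gives 129 − 33 = 96. No deviation. ✓
Opportunistic: no pledge gives 129 − 36 = 93; pledge gives 373 − 218 = 155. Would deviate. ✗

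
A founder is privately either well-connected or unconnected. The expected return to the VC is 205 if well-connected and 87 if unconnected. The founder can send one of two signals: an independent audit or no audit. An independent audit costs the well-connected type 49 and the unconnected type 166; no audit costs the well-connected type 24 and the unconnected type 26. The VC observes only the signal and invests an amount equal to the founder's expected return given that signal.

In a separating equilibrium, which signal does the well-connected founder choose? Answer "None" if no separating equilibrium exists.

audit

Try well-connected → audit, unconnected → no audit:
  Under separation the VC infers type exactly: audit → well-connected (pays 205), no audit → unconnected (pays 87).
  Well-connected: audit gives 205 − 49 = 156; no audit gives 87 − 24 = 63. No deviation. ✓
  Unconnected: no audit gives 87 − 26 = 61; audit gives 205 − 166 = 39. No deviation. ✓
Both hold — the well-connected type sends audit.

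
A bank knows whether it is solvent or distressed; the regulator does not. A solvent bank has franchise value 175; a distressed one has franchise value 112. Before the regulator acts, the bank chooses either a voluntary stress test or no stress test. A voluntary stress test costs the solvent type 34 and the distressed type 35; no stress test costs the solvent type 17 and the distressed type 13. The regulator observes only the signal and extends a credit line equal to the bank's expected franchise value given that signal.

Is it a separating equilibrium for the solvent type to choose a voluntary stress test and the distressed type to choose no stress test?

No

If types separate, stress test earns payment 175 and no stress test earns 112.
Solvent: stress test gives 175 − 34 = 141; no stress test gives 112 − 17 = 95. No deviation. ✓
Distressed: no stress test gives 112 − 13 = 99; stress test gives 175 − 35 = 140. Would deviate. ✗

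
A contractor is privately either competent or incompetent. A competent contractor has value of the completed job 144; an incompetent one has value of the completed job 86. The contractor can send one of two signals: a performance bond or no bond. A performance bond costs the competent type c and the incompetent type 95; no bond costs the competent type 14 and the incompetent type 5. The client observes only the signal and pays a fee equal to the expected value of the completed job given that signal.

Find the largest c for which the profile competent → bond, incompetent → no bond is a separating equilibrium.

Under separation: bond → competent (pays 144); no bond → incompetent (pays 86).
Incompetent: 86 − 5 = 81 ≥ 144 − 95 = 49. Holds regardless of c. ✓
Competent: 144 − c ≥ 86 − 14, so c ≤ 144 − 72 = 72.

72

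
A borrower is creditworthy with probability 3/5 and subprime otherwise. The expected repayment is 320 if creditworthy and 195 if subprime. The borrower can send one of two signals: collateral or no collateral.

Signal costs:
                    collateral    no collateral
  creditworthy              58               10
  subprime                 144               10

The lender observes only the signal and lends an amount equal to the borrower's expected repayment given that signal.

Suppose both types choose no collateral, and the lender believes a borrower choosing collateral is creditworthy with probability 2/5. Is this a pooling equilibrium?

Yes

On the equilibrium path (no collateral) the lender holds the prior 3/5 and pays 3/5·320 + 2/5·195 = 270. Off-path (collateral) belief 2/5 gives 2/5·320 + 3/5·195 = 245.
Creditworthy: no collateral gives 270 − 10 = 260; collateral gives 245 − 58 = 187. Stays. ✓
Subprime: no collateral gives 270 − 10 = 260; collateral gives 245 − 144 = 101. Stays. ✓
Beliefs are Bayes-consistent on-path and both types best-respond.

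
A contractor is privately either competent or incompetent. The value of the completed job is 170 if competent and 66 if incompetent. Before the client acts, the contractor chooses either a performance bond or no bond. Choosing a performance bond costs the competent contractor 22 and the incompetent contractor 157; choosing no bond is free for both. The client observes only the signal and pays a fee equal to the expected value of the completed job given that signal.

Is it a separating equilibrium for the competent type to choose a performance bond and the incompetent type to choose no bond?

Yes

If types separate, bond earns payment 170 and no bond earns 66.
Competent: bond gives 170 − 22 = 148; no bond gives 66 − 0 = 66. No deviation. ✓
Incompetent: no bond gives 66 − 0 = 66; bond gives 170 − 157 = 13. No deviation. ✓
Both incentive constraints hold.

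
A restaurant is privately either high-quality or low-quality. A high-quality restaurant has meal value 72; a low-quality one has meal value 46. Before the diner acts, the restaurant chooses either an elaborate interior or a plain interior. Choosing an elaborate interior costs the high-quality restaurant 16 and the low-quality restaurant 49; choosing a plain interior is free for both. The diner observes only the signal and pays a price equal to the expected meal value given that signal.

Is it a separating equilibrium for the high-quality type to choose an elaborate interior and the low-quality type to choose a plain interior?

Yes

If types separate, elaborate interior earns payment 72 and plain interior earns 46.
High-quality: elaborate interior gives 72 − 16 = 56; plain interior gives 46 − 0 = 46. No deviation. ✓
Low-quality: plain interior gives 46 − 0 = 46; elaborate interior gives 72 − 49 = 23. No deviation. ✓
Both incentive constraints hold.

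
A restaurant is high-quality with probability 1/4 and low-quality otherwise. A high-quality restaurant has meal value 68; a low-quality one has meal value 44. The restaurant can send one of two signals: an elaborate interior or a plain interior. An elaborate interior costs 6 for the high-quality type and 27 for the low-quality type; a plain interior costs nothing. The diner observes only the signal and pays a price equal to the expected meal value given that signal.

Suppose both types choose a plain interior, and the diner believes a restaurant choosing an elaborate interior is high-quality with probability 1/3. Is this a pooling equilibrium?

Yes

At the pooled signal (plain interior) the diner holds the prior 1/4 and pays 1/4·68 + 3/4·44 = 50. Off-path (elaborate interior) belief 1/3 gives 1/3·68 + 2/3·44 = 52.
High-quality: plain interior gives 50 − 0 = 50; elaborate interior gives 52 − 6 = 46. Stays. ✓
Low-quality: plain interior gives 50 − 0 = 50; elaborate interior gives 52 − 27 = 25. Stays. ✓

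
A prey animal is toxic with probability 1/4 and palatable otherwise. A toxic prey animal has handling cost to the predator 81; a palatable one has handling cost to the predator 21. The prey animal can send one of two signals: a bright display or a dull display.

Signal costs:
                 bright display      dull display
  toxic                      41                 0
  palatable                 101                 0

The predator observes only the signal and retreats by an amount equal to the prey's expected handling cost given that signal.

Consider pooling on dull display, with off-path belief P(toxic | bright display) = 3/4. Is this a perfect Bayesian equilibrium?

Yes

On the equilibrium path (dull display) the predator holds the prior 1/4 and pays 1/4·81 + 3/4·21 = 36. Off-path (bright display) belief 3/4 gives 3/4·81 + 1/4·21 = 66.
Toxic: dull display gives 36 − 0 = 36; bright display gives 66 − 41 = 25. Stays. ✓
Palatable: dull display gives 36 − 0 = 36; bright display gives 66 − 101 = -35. Stays. ✓
Beliefs are Bayes-consistent on-path and both types best-respond.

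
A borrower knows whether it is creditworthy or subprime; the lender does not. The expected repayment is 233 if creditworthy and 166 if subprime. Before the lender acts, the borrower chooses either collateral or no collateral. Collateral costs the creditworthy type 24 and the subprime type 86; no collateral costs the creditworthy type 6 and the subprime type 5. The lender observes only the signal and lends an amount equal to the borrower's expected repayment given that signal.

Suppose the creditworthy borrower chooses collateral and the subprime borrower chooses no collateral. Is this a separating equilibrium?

If types separate, collateral earns payment 233 and no collateral earns 166.
Creditworthy: collateral gives 233 − 24 = 209; no collateral gives 166 − 6 = 160. No deviation. ✓
Subprime: no collateral gives 166 − 5 = 161; collateral gives 233 − 86 = 147. No deviation. ✓
Both incentive constraints hold.

Yes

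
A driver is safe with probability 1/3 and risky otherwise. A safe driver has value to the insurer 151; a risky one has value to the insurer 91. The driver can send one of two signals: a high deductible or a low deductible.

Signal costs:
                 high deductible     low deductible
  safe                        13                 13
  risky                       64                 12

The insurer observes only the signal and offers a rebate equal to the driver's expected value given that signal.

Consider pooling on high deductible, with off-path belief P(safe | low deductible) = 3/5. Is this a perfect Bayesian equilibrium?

No

At the pooled signal (high deductible) the insurer holds the prior 1/3 and pays 1/3·151 + 2/3·91 = 111. Off-path (low deductible) belief 3/5 gives 3/5·151 + 2/5·91 = 127.
Safe: high deductible gives 111 − 13 = 98; low deductible gives 127 − 13 = 114. Deviates. ✗
Risky: high deductible gives 111 − 64 = 47; low deductible gives 127 − 12 = 115. Deviates. ✗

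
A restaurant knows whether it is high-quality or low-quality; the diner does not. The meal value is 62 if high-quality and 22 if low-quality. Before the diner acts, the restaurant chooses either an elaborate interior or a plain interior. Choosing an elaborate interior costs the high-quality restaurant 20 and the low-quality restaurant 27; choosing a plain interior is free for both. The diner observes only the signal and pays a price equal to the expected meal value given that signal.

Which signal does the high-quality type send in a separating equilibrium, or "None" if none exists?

Try high-quality → elaborate interior, low-quality → plain interior:
  If types separate, elaborate interior earns payment 62 and plain interior earns 22.
  High-quality: elaborate interior gives 62 − 20 = 42; plain interior gives 22 − 0 = 22. No deviation. ✓
  Low-quality: plain interior gives 22 − 0 = 22; elaborate interior gives 62 − 27 = 35. Would deviate. ✗
Try high-quality → plain interior, low-quality → elaborate interior:
  If types separate, plain interior earns payment 62 and elaborate interior earns 22.
  High-quality: plain interior gives 62 − 0 = 62; elaborate interior gives 22 − 20 = 2. No deviation. ✓
  Low-quality: elaborate interior gives 22 − 27 = -5; plain interior gives 62 − 0 = 62. Would deviate. ✗
Neither assignment is incentive-compatible.

None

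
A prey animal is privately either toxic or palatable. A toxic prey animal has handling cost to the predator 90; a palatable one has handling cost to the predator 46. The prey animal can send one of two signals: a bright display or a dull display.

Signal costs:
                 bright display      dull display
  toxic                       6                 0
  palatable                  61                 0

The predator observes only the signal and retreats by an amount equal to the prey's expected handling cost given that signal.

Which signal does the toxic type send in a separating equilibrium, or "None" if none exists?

bright display

Try toxic → bright display, palatable → dull display:
  If types separate, bright display earns payment 90 and dull display earns 46.
  Toxic: bright display gives 90 − 6 = 84; dull display gives 46 − 0 = 46. No deviation. ✓
  Palatable: dull display gives 46 − 0 = 46; bright display gives 90 − 61 = 29. No deviation. ✓
Both hold — the toxic type sends bright display.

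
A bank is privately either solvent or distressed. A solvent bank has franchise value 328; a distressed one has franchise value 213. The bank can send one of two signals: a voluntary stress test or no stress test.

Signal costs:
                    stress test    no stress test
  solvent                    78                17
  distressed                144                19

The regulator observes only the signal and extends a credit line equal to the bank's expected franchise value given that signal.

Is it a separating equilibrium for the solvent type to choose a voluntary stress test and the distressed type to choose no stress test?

Yes

If types separate, stress test earns payment 328 and no stress test earns 213.
Solvent: stress test gives 328 − 78 = 250; no stress test gives 213 − 17 = 196. No deviation. ✓
Distressed: no stress test gives 213 − 19 = 194; stress test gives 328 − 144 = 184. No deviation. ✓
Both incentive constraints hold.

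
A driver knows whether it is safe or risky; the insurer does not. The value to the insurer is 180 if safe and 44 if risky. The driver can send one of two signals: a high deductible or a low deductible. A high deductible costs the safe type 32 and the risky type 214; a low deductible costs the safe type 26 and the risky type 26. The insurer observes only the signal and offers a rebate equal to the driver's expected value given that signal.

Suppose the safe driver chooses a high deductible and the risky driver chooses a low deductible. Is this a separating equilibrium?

If types separate, high deductible earns payment 180 and low deductible earns 44.
Safe: high deductible gives 180 − 32 = 148; low deductible gives 44 − 26 = 18. No deviation. ✓
Risky: low deductible gives 44 − 26 = 18; high deductible gives 180 − 214 = -34. No deviation. ✓
Both incentive constraints hold.

Yes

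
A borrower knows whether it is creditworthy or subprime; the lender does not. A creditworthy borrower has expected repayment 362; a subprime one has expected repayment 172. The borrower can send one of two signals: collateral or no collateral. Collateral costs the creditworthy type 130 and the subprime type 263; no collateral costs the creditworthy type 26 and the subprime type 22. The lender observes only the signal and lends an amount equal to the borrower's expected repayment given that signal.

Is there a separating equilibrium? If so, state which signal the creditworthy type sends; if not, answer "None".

Try creditworthy → collateral, subprime → no collateral:
  Under separation the lender infers type exactly: collateral → creditworthy (pays 362), no collateral → subprime (pays 172).
  Creditworthy: collateral gives 362 − 130 = 232; no collateral gives 172 − 26 = 146. No deviation. ✓
  Subprime: no collateral gives 172 − 22 = 150; collateral gives 362 − 263 = 99. No deviation. ✓
Both hold — the creditworthy type sends collateral.

collateral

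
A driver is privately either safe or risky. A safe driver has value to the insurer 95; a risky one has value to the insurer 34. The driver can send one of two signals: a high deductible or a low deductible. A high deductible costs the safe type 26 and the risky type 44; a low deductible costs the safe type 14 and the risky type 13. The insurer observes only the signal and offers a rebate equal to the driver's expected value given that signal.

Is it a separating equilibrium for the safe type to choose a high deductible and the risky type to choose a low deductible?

No

Under separation the insurer infers type exactly: high deductible → safe (pays 95), low deductible → risky (pays 34).
Safe: high deductible gives 95 − 26 = 69; low deductible gives 34 − 14 = 20. No deviation. ✓
Risky: low deductible gives 34 − 13 = 21; high deductible gives 95 − 44 = 51. Would deviate. ✗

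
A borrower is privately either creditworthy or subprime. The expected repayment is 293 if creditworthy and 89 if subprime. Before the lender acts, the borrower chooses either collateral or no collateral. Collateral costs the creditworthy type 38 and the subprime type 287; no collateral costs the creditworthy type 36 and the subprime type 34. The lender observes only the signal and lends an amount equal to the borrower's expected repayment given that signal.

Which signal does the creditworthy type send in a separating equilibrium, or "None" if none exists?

collateral

Try creditworthy → collateral, subprime → no collateral:
  If types separate, collateral earns payment 293 and no collateral earns 89.
  Creditworthy: collateral gives 293 − 38 = 255; no collateral gives 89 − 36 = 53. No deviation. ✓
  Subprime: no collateral gives 89 − 34 = 55; collateral gives 293 − 287 = 6. No deviation. ✓
Both hold — the creditworthy type sends collateral.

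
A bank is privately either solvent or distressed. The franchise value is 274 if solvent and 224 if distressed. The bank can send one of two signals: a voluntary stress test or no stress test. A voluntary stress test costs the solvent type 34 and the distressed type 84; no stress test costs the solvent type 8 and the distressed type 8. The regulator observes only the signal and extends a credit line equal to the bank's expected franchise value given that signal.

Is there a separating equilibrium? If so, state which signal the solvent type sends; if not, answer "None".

Try solvent → stress test, distressed → no stress test:
  If types separate, stress test earns payment 274 and no stress test earns 224.
  Solvent: stress test gives 274 − 34 = 240; no stress test gives 224 − 8 = 216. No deviation. ✓
  Distressed: no stress test gives 224 − 8 = 216; stress test gives 274 − 84 = 190. No deviation. ✓
Both hold — the solvent type sends stress test.

stress test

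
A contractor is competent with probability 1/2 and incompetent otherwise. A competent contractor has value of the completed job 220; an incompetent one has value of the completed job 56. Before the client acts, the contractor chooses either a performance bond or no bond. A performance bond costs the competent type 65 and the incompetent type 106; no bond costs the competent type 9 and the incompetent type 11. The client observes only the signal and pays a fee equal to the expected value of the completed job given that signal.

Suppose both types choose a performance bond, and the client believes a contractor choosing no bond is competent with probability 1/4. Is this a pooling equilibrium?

No

On the equilibrium path (bond) the client holds the prior 1/2 and pays 1/2·220 + 1/2·56 = 138. Off-path (no bond) belief 1/4 gives 1/4·220 + 3/4·56 = 97.
Competent: bond gives 138 − 65 = 73; no bond gives 97 − 9 = 88. Deviates. ✗
Incompetent: bond gives 138 − 106 = 32; no bond gives 97 − 11 = 86. Deviates. ✗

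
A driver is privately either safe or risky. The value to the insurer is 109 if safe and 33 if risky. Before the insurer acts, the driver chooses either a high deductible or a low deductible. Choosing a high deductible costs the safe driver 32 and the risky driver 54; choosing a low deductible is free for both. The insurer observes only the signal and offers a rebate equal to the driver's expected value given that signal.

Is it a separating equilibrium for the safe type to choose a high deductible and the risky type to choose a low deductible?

No

If types separate, high deductible earns payment 109 and low deductible earns 33.
Safe: high deductible gives 109 − 32 = 77; low deductible gives 33 − 0 = 33. No deviation. ✓
Risky: low deductible gives 33 − 0 = 33; high deductible gives 109 − 54 = 55. Would deviate. ✗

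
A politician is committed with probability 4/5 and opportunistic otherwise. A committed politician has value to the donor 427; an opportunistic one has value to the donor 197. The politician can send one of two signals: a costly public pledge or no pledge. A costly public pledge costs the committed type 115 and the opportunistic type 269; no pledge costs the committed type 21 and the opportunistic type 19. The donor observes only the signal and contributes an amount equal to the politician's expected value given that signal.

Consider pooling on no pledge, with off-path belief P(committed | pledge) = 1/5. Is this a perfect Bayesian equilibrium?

At the pooled signal (no pledge) the donor holds the prior 4/5 and pays 4/5·427 + 1/5·197 = 381. Off-path (pledge) belief 1/5 gives 1/5·427 + 4/5·197 = 243.
Committed: no pledge gives 381 − 21 = 360; pledge gives 243 − 115 = 128. Stays. ✓
Opportunistic: no pledge gives 381 − 19 = 362; pledge gives 243 − 269 = -26. Stays. ✓

Yes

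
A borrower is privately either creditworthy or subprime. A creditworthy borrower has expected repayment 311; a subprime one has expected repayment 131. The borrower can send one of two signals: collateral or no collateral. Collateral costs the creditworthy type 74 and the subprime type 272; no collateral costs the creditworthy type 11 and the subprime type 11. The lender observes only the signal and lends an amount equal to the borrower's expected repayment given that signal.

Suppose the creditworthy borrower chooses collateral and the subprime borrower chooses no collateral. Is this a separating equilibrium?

Yes

Under separation the lender infers type exactly: collateral → creditworthy (pays 311), no collateral → subprime (pays 131).
Creditworthy: collateral gives 311 − 74 = 237; no collateral gives 131 − 11 = 120. No deviation. ✓
Subprime: no collateral gives 131 − 11 = 120; collateral gives 311 − 272 = 39. No deviation. ✓
Both incentive constraints hold.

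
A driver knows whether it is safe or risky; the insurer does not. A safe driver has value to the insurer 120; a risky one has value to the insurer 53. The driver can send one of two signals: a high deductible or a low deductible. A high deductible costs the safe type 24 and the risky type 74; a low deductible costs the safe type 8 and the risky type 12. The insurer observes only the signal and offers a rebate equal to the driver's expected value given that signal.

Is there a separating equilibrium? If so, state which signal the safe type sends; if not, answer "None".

None

Try safe → high deductible, risky → low deductible:
  If types separate, high deductible earns payment 120 and low deductible earns 53.
  Safe: high deductible gives 120 − 24 = 96; low deductible gives 53 − 8 = 45. No deviation. ✓
  Risky: low deductible gives 53 − 12 = 41; high deductible gives 120 − 74 = 46. Would deviate. ✗
Try safe → low deductible, risky → high deductible:
  If types separate, low deductible earns payment 120 and high deductible earns 53.
  Safe: low deductible gives 120 − 8 = 112; high deductible gives 53 − 24 = 29. No deviation. ✓
  Risky: high deductible gives 53 − 74 = -21; low deductible gives 120 − 12 = 108. Would deviate. ✗
Neither assignment is incentive-compatible.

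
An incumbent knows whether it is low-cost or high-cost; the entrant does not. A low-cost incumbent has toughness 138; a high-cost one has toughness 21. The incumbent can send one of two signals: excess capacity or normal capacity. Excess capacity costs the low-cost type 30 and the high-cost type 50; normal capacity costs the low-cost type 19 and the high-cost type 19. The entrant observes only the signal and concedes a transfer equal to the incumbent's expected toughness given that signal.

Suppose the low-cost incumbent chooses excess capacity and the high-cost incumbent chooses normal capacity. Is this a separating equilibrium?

No

If types separate, excess capacity earns payment 138 and normal capacity earns 21.
Low-cost: excess capacity gives 138 − 30 = 108; normal capacity gives 21 − 19 = 2. No deviation. ✓
High-cost: normal capacity gives 21 − 19 = 2; excess capacity gives 138 − 50 = 88. Would deviate. ✗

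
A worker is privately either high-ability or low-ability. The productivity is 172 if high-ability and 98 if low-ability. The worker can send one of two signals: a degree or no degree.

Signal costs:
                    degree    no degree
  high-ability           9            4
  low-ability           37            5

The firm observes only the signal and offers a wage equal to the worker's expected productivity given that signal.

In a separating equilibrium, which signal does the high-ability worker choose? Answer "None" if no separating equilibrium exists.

None

Try high-ability → degree, low-ability → no degree:
  Under separation the firm infers type exactly: degree → high-ability (pays 172), no degree → low-ability (pays 98).
  High-ability: degree gives 172 − 9 = 163; no degree gives 98 − 4 = 94. No deviation. ✓
  Low-ability: no degree gives 98 − 5 = 93; degree gives 172 − 37 = 135. Would deviate. ✗
Try high-ability → no degree, low-ability → degree:
  Under separation the firm infers type exactly: no degree → high-ability (pays 172), degree → low-ability (pays 98).
  High-ability: no degree gives 172 − 4 = 168; degree gives 98 − 9 = 89. No deviation. ✓
  Low-ability: degree gives 98 − 37 = 61; no degree gives 172 − 5 = 167. Would deviate. ✗
Neither assignment is incentive-compatible.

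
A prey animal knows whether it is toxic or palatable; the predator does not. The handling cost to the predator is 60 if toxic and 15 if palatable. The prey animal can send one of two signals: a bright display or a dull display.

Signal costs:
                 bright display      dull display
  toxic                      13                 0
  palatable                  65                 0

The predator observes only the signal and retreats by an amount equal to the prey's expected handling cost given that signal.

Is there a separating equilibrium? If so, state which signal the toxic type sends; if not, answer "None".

Try toxic → bright display, palatable → dull display:
  If types separate, bright display earns payment 60 and dull display earns 15.
  Toxic: bright display gives 60 − 13 = 47; dull display gives 15 − 0 = 15. No deviation. ✓
  Palatable: dull display gives 15 − 0 = 15; bright display gives 60 − 65 = -5. No deviation. ✓
Both hold — the toxic type sends bright display.

bright display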